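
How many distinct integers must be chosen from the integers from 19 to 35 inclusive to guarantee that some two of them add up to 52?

11

Group the elements by complementary pair {x, 52−x}: {19,33}, {20,32}, {21,31}, …, giving 7 two-element pairs, the single value 26 (it cannot pair with itself since the integers are distinct), and 2 integers whose partner 52−x falls outside [19,35].
Treating each of those 10 groups as a pigeonhole, one can pick one integer per group — 10 integers — with no two summing to 52.
The 11th integer lands in an occupied pair, forcing a sum of 52.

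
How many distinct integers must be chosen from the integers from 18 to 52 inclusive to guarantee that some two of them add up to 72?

20

Group the elements by complementary pair {x, 72−x}: {20,52}, {21,51}, {22,50}, …, giving 16 two-element pairs; the single value 36 (it cannot pair with itself since the integers are distinct); and 2 integers whose partner 72−x falls outside [18,52].
By the pigeonhole principle, treating each of those 19 groups as a pigeonhole, one can pick one integer per group — 19 integers — with no two summing to 72.
The 20th integer lands in an occupied pair, forcing a sum of 72.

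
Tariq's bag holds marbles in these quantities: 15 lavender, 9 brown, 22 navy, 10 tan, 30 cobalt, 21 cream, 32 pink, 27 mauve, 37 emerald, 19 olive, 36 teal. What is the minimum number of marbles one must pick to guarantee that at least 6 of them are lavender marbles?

249

In the worst case for collecting lavender marbles, every non-lavender marble comes out first.
There are 9 + 22 + 10 + 30 + 21 + 32 + 27 + 37 + 19 + 36 = 243 non-lavender marbles altogether.
After those, each further marble must be lavender, so 243 + 6 = 249 draws guarantee 6 lavender marbles.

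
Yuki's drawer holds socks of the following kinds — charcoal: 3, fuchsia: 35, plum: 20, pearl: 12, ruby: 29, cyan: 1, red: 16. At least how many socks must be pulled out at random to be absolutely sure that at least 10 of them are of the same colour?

The 7 colours are the holes; the socks drawn are the pigeons.
To avoid 10 of any one colour, the worst case takes at most 9 of each colour, or every sock of a colour that has fewer than 9.
That gives 3 + 9 + 9 + 9 + 9 + 1 + 9 = 49 socks with no colour reaching 10.
The next sock forces some colour to 10, so 49 + 1 = 50.

50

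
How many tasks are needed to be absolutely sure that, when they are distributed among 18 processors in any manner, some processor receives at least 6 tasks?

91

With 90 tasks one could put exactly 5 in each of the 18 processors, and no processor would reach 6.
By the pigeonhole principle, one more task must land in a processor that already has 5, giving it 6.
So 18 × 5 + 1 = 91 tasks are required.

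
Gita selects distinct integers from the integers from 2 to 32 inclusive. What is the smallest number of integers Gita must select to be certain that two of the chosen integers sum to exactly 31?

18

Two chosen integers sum to 31 exactly when both halves of some pair {x, 31−x} with 2 ≤ x ≤ 31−x ≤ 29 are chosen — 14 such pairs.
The remaining 3 elements (those with no distinct partner in range) can never complete a 31-sum, so the worst case takes all of them and one from each pair: 3 + 14 = 17.
By the pigeonhole principle, the 18th integer has to be the second member of some pair, so 17 + 1 = 18.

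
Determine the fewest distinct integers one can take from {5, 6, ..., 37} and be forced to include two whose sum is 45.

A set avoiding the sum 45 can contain at most one of each pair {x, 45−x}, plus the 3 elements whose complement lies outside the range.
The integers 5, …, 22 (18 of them) are such a set: any two sum to at least 5+6 = 11 and at most 21+22 = 43 < 45.
By pigeonhole, any 19th integer completes one of the 15 pairs, so 19 choices force a sum of 45.

19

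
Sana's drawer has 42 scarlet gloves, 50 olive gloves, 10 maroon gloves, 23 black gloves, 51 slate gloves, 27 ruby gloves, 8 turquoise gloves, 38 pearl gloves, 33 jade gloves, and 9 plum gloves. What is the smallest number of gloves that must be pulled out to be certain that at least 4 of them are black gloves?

272

In the worst case for collecting black gloves, every non-black glove comes out first.
There are 42 + 50 + 10 + 51 + 27 + 8 + 38 + 33 + 9 = 268 non-black gloves altogether.
After those, each further glove must be black, so 268 + 4 = 272 draws guarantee 4 black gloves.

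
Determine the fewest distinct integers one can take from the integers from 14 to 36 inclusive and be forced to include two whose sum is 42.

17

Group the elements by complementary pair {x, 42−x}: {14,28}, {15,27}, {16,26}, …, giving 7 two-element pairs, the single value 21 (it cannot pair with itself since the integers are distinct), and 8 integers whose partner 42−x falls outside [14,36].
Treating each of those 16 groups as a pigeonhole, one can pick one integer per group — 16 integers — with no two summing to 42.
The 17th integer lands in an occupied pair, forcing a sum of 42.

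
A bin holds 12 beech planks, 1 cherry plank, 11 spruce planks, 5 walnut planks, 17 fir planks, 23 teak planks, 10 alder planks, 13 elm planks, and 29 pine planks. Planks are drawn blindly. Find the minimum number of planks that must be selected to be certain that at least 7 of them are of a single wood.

By pigeonhole, the 9 woods are the holes; the planks drawn are the pigeons.
To avoid 7 of any one wood, the worst case takes at most 6 of each wood, or every plank of a wood that has fewer than 6.
That gives 6 + 1 + 6 + 5 + 6 + 6 + 6 + 6 + 6 = 48 planks with no wood reaching 7.
The next plank forces some wood to 7, so 48 + 1 = 49.

49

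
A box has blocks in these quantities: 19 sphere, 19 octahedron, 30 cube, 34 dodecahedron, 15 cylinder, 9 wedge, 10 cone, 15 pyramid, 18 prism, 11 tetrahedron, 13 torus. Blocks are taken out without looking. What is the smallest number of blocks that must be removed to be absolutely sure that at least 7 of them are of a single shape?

67

The 11 shapes are the holes; the blocks drawn are the pigeons.
To avoid 7 of any one shape, the worst case takes at most 6 of each shape.
That gives 6 + 6 + 6 + 6 + 6 + 6 + 6 + 6 + 6 + 6 + 6 = 66 blocks with no shape reaching 7.
The next block forces some shape to 7, so 66 + 1 = 67.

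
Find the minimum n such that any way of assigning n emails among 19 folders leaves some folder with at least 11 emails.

191

With 190 emails one could put exactly 10 in each of the 19 folders, and no folder would reach 11.
One more email must land in a folder that already has 10, giving it 11.
So 19 × 10 + 1 = 191 emails are required.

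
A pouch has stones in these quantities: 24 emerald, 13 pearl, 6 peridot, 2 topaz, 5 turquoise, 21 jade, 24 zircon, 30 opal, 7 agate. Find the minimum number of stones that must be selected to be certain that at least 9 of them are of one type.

Pigeonhole: the 9 types are the holes; the stones drawn are the pigeons.
To avoid 9 of any one type, the worst case takes at most 8 of each type, or every stone of a type that has fewer than 8.
That gives 8 + 8 + 6 + 2 + 5 + 8 + 8 + 8 + 7 = 60 stones with no type reaching 9.
The next stone forces some type to 9, so 60 + 1 = 61.

61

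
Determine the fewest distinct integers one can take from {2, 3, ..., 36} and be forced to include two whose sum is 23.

Group the elements by complementary pair {x, 23−x}: {2,21}, {3,20}, {4,19}, …, giving 10 two-element pairs and 15 integers whose partner 23−x falls outside [2,36].
By the pigeonhole principle, treating each of those 25 groups as a pigeonhole, one can pick one integer per group — 25 integers — with no two summing to 23.
The 26th integer lands in an occupied pair, forcing a sum of 23.

26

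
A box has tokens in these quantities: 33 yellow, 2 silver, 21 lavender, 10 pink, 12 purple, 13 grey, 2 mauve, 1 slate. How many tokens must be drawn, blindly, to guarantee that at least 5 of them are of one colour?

An adversary could hand out at most 4 tokens per colour (silver, mauve, slate run out sooner): 4 + 2 + 4 + 4 + 4 + 4 + 2 + 1 = 25 tokens and still no colour has 5.
One more token lands in a colour already at 4, so 26 draws are enough and 25 are not.

26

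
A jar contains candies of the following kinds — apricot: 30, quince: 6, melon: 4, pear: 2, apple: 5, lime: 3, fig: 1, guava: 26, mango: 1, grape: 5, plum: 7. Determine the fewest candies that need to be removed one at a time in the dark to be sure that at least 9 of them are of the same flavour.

51

By pigeonhole, put each drawn candy into a box by flavour. The largest draw with every box below 9 takes min(count, 8) from each flavour; flavours with fewer than 8 contribute all they have.
Σ min(cᵢ, 8) = 8 + 6 + 4 + 2 + 5 + 3 + 1 + 8 + 1 + 5 + 7 = 50.
Draw number 50 + 1 = 51 must push one box to 9.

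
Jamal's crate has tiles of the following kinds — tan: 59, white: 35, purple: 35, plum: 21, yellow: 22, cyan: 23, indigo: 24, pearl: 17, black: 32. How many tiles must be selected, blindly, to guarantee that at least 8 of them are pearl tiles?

In the worst case for collecting pearl tiles, every non-pearl tile comes out first.
There are 59 + 35 + 35 + 21 + 22 + 23 + 24 + 32 = 251 non-pearl tiles altogether.
After those, each further tile must be pearl, so 251 + 8 = 259 draws guarantee 8 pearl tiles.

259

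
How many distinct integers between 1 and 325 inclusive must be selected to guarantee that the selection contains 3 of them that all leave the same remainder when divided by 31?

The 31 residue classes mod 31 are the pigeonholes.
With 62 integers one could put 2 in each residue class and have no class reach 3.
The 63rd integer pushes some class to 3, so 31·2 + 1 = 63.

63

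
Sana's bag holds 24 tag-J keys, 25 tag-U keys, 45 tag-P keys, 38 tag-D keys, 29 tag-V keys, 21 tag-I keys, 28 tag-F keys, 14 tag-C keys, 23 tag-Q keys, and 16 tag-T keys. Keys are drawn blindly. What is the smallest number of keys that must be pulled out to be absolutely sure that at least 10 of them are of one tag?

91

Put each drawn key into a box by tag. The largest draw with every box below 10 takes min(count, 9) from each tag.
Σ min(cᵢ, 9) = 9 + 9 + 9 + 9 + 9 + 9 + 9 + 9 + 9 + 9 = 90.
Draw number 90 + 1 = 91 must push one box to 10.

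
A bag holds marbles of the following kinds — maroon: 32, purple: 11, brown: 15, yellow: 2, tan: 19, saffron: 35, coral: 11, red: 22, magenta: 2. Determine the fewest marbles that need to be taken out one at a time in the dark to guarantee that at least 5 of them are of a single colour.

33

Put each drawn marble into a box by colour. The largest draw with every box below 5 takes min(count, 4) from each colour; colours with fewer than 4 contribute all they have.
Σ min(cᵢ, 4) = 4 + 4 + 4 + 2 + 4 + 4 + 4 + 4 + 2 = 32.
Draw number 32 + 1 = 33 must push one box to 5.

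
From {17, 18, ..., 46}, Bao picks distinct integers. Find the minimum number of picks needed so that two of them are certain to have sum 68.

19

Two chosen integers sum to 68 exactly when both halves of some pair {x, 68−x} with 22 ≤ x ≤ 68−x ≤ 46 are chosen — 12 such pairs.
The remaining 6 elements (those with no distinct partner in range) can never complete a 68-sum, so the worst case takes all of them and one from each pair: 6 + 12 = 18.
Pigeonhole: the 19th integer has to be the second member of some pair, so 18 + 1 = 19.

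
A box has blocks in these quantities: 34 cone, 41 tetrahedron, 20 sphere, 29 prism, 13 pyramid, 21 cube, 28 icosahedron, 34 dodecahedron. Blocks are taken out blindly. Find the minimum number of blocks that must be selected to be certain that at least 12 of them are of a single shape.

89

By pigeonhole, put each drawn block into a box by shape. The largest draw with every box below 12 takes min(count, 11) from each shape.
Σ min(cᵢ, 11) = 11 + 11 + 11 + 11 + 11 + 11 + 11 + 11 = 88.
Draw number 88 + 1 = 89 must push one box to 12.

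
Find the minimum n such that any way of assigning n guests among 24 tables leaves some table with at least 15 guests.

337

With 336 guests one could put exactly 14 in each of the 24 tables, and no table would reach 15.
One more guest must land in a table that already has 14, giving it 15.
So 24 × 14 + 1 = 337 guests are required.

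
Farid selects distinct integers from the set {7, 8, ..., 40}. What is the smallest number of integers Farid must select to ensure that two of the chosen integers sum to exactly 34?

25

Group the elements by complementary pair {x, 34−x}: {7,27}, {8,26}, {9,25}, …, giving 10 two-element pairs, the single value 17 (it cannot pair with itself since the integers are distinct), and 13 integers whose partner 34−x falls outside [7,40].
Treating each of those 24 groups as a pigeonhole, one can pick one integer per group — 24 integers — with no two summing to 34.
The 25th integer lands in an occupied pair, forcing a sum of 34.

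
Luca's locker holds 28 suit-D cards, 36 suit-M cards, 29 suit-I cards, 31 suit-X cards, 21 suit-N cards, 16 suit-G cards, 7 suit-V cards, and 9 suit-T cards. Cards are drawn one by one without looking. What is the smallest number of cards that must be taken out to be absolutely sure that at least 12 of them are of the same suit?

Put each drawn card into a box by suit. The largest draw with every box below 12 takes min(count, 11) from each suit; suits with fewer than 11 contribute all they have.
Σ min(cᵢ, 11) = 11 + 11 + 11 + 11 + 11 + 11 + 7 + 9 = 82.
Draw number 82 + 1 = 83 must push one box to 12.

83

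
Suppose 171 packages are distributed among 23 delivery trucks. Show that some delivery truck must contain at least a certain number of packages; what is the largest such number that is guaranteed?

The 23 delivery trucks are the holes and the 171 packages are the pigeons.
If every delivery truck held at most 7 packages, the total would be at most 23 × 7 = 161, which is less than 171.
So some delivery truck holds at least ⌈171/23⌉ = 8 packages.

8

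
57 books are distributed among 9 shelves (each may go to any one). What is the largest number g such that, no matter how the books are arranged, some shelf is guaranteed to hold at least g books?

7

The 9 shelves are the holes and the 57 books are the pigeons.
If every shelf held at most 6 books, the total would be at most 9 × 6 = 54, which is less than 57.
So some shelf holds at least ⌈57/9⌉ = 7 books.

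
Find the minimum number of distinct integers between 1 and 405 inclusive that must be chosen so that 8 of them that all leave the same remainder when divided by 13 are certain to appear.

By pigeonhole, the 13 residue classes mod 13 are the pigeonholes.
With 91 integers one could put 7 in each residue class and have no class reach 8.
The 92nd integer pushes some class to 8, so 13·7 + 1 = 92.

92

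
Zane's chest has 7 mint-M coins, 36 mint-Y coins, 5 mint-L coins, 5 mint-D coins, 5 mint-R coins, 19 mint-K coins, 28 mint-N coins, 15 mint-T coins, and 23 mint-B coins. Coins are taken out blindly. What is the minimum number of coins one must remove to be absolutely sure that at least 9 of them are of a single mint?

An adversary could hand out at most 8 coins per mint (4 mints run out sooner): 7 + 8 + 5 + 5 + 5 + 8 + 8 + 8 + 8 = 62 coins and still no mint has 9.
By pigeonhole, one more coin lands in a mint already at 8, so 63 draws are enough and 62 are not.

63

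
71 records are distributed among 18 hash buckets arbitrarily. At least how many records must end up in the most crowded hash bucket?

4

The 18 hash buckets are the holes and the 71 records are the pigeons.
If every hash bucket held at most 3 records, the total would be at most 18 × 3 = 54, which is less than 71.
So some hash bucket holds at least ⌈71/18⌉ = 4 records.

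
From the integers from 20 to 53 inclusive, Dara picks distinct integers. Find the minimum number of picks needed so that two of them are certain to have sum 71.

19

Group the elements by complementary pair {x, 71−x}: {20,51}, {21,50}, {22,49}, …, giving 16 two-element pairs and 2 integers whose partner 71−x falls outside [20,53].
Pigeonhole: treating each of those 18 groups as a pigeonhole, one can pick one integer per group — 18 integers — with no two summing to 71.
The 19th integer lands in an occupied pair, forcing a sum of 71.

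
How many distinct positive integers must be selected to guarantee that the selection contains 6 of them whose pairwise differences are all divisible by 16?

81

Integers whose pairwise differences are multiples of 16 are exactly those sharing a remainder mod 16. The 16 residue classes mod 16 are the pigeonholes.
With 80 integers one could put 5 in each residue class and have no class reach 6.
The 81st integer pushes some class to 6, so 16·5 + 1 = 81.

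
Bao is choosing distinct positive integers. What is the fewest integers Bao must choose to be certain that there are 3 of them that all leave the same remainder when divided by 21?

Pigeonhole: the 21 residue classes mod 21 are the pigeonholes.
With 42 integers one could put 2 in each residue class and have no class reach 3.
The 43rd integer pushes some class to 3, so 21·2 + 1 = 43.

43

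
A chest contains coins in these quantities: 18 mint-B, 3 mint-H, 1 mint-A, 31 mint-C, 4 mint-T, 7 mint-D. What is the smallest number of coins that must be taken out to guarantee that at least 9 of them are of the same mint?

32

An adversary could hand out at most 8 coins per mint (4 mints run out sooner): 8 + 3 + 1 + 8 + 4 + 7 = 31 coins and still no mint has 9.
One more coin lands in a mint already at 8, so 32 draws are enough and 31 are not.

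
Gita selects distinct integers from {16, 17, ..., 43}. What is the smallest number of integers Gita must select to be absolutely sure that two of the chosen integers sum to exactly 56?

A set avoiding the sum 56 can contain at most one of each pair {x, 56−x}, plus the 4 elements whose complement lies outside the range or equal to its own complement.
The integers 28, …, 43 (16 of them) are such a set: any two sum to at least 28+29 = 57 > 56.
Any 17th integer completes one of the 12 pairs, so 17 choices force a sum of 56.

17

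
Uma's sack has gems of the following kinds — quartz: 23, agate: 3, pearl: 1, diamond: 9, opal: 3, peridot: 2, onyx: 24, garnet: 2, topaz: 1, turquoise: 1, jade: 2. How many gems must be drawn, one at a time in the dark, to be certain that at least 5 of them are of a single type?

28

Pigeonhole: put each drawn gem into a box by type. The largest draw with every box below 5 takes min(count, 4) from each type; types with fewer than 4 contribute all they have.
Σ min(cᵢ, 4) = 4 + 3 + 1 + 4 + 3 + 2 + 4 + 2 + 1 + 1 + 2 = 27.
Draw number 27 + 1 = 28 must push one box to 5.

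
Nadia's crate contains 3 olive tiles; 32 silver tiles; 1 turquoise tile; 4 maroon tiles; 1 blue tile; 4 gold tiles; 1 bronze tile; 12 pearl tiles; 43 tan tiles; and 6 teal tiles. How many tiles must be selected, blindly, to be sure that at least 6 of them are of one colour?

Put each drawn tile into a box by colour. The largest draw with every box below 6 takes min(count, 5) from each colour; colours with fewer than 5 contribute all they have.
Σ min(cᵢ, 5) = 3 + 5 + 1 + 4 + 1 + 4 + 1 + 5 + 5 + 5 = 34.
Draw number 34 + 1 = 35 must push one box to 6.

35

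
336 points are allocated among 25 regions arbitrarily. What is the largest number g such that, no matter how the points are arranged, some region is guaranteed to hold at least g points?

14

The 25 regions are the holes and the 336 points are the pigeons.
If every region held at most 13 points, the total would be at most 25 × 13 = 325, which is less than 336.
So some region holds at least ⌈336/25⌉ = 14 points.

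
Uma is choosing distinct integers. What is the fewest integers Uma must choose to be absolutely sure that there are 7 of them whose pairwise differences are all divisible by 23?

139

Integers whose pairwise differences are multiples of 23 are exactly those sharing a remainder mod 23. The 23 residue classes mod 23 are the pigeonholes.
With 138 integers one could put 6 in each residue class and have no class reach 7.
The 139th integer pushes some class to 7, so 23·6 + 1 = 139.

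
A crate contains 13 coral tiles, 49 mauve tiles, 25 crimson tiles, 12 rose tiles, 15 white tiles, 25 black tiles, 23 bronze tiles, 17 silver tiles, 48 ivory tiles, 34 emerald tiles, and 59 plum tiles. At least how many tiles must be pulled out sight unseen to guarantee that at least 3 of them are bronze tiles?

300

In the worst case for collecting bronze tiles, every non-bronze tile comes out first.
There are 13 + 49 + 25 + 12 + 15 + 25 + 17 + 48 + 34 + 59 = 297 non-bronze tiles altogether.
After those, each further tile must be bronze, so 297 + 3 = 300 draws guarantee 3 bronze tiles.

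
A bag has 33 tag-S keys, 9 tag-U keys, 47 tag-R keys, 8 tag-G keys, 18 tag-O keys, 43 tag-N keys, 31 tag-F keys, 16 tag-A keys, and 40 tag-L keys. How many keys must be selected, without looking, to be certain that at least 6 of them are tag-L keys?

211

In the worst case for collecting tag-L keys, every non-tag-L key comes out first.
There are 33 + 9 + 47 + 8 + 18 + 43 + 31 + 16 = 205 non-tag-L keys altogether.
After those, each further key must be tag-L, so 205 + 6 = 211 draws guarantee 6 tag-L keys.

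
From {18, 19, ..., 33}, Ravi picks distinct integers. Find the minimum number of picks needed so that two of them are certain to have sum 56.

12

Group the elements by complementary pair {x, 56−x}: {23,33}, {24,32}, {25,31}, …, giving 5 two-element pairs, the single value 28 (it cannot pair with itself since the integers are distinct), and 5 integers whose partner 56−x falls outside [18,33].
Treating each of those 11 groups as a pigeonhole, one can pick one integer per group — 11 integers — with no two summing to 56.
The 12th integer lands in an occupied pair, forcing a sum of 56.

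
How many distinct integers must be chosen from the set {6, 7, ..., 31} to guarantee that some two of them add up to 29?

A set avoiding the sum 29 can contain at most one of each pair {x, 29−x}, plus the 8 elements whose complement lies outside the range.
The integers 15, …, 31 (17 of them) are such a set: any two sum to at least 15+16 = 31 > 29.
By the pigeonhole principle, any 18th integer completes one of the 9 pairs, so 18 choices force a sum of 29.

18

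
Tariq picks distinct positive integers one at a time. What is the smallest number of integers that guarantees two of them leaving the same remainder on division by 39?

40

The 39 residue classes mod 39 are the pigeonholes.
With 39 integers one could put 1 in each residue class and have no class reach 2.
The 40th integer pushes some class to 2, so 39·1 + 1 = 40.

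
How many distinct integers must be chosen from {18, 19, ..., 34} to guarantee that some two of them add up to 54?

11

A set avoiding the sum 54 can contain at most one of each pair {x, 54−x}, plus the 3 elements whose complement lies outside the range or equal to its own complement.
The integers 18, …, 27 (10 of them) are such a set: any two sum to at least 18+19 = 37 and at most 26+27 = 53 < 54.
Any 11th integer completes one of the 7 pairs, so 11 choices force a sum of 54.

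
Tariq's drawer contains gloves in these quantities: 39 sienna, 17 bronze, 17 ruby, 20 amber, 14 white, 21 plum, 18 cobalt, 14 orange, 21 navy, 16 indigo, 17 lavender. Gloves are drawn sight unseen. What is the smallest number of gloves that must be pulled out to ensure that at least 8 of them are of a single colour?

78

By the pigeonhole principle, put each drawn glove into a box by colour. The largest draw with every box below 8 takes min(count, 7) from each colour.
Σ min(cᵢ, 7) = 7 + 7 + 7 + 7 + 7 + 7 + 7 + 7 + 7 + 7 + 7 = 77.
Draw number 77 + 1 = 78 must push one box to 8.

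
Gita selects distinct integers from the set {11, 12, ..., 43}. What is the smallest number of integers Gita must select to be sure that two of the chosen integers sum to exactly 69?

Group the elements by complementary pair {x, 69−x}: {26,43}, {27,42}, {28,41}, …, giving 9 two-element pairs and 15 integers whose partner 69−x falls outside [11,43].
By pigeonhole, treating each of those 24 groups as a pigeonhole, one can pick one integer per group — 24 integers — with no two summing to 69.
The 25th integer lands in an occupied pair, forcing a sum of 69.

25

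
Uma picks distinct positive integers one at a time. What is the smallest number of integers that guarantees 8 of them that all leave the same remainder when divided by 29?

The 29 residue classes mod 29 are the pigeonholes.
With 203 integers one could put 7 in each residue class and have no class reach 8.
The 204th integer pushes some class to 8, so 29·7 + 1 = 204.

204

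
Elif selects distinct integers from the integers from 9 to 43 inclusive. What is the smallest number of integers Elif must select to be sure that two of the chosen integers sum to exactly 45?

Two chosen integers sum to 45 exactly when both halves of some pair {x, 45−x} with 9 ≤ x ≤ 45−x ≤ 36 are chosen — 14 such pairs.
The remaining 7 elements (those with no distinct partner in range) can never complete a 45-sum, so the worst case takes all of them and one from each pair: 7 + 14 = 21.
The 22nd integer has to be the second member of some pair, so 21 + 1 = 22.

22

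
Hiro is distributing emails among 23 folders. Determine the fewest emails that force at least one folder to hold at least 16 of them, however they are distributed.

346

With 345 emails one could put exactly 15 in each of the 23 folders, and no folder would reach 16.
One more email must land in a folder that already has 15, giving it 16.
So 23 × 15 + 1 = 346 emails are required.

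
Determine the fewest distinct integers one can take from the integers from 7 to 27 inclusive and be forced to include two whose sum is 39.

A set avoiding the sum 39 can contain at most one of each pair {x, 39−x}, plus the 5 elements whose complement lies outside the range.
The integers 7, …, 19 (13 of them) are such a set: any two sum to at least 7+8 = 15 and at most 18+19 = 37 < 39.
By the pigeonhole principle, any 14th integer completes one of the 8 pairs, so 14 choices force a sum of 39.

14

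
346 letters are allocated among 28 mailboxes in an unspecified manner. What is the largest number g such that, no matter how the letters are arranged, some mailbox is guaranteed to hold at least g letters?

13

The 28 mailboxes are the holes and the 346 letters are the pigeons.
If every mailbox held at most 12 letters, the total would be at most 28 × 12 = 336, which is less than 346.
So some mailbox holds at least ⌈346/28⌉ = 13 letters.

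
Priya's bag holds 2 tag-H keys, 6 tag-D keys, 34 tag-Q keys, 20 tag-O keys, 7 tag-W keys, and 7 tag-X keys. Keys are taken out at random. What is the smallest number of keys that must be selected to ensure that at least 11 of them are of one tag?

By pigeonhole, the 6 tags are the holes; the keys drawn are the pigeons.
To avoid 11 of any one tag, the worst case takes at most 10 of each tag, or every key of a tag that has fewer than 10.
That gives 2 + 6 + 10 + 10 + 7 + 7 = 42 keys with no tag reaching 11.
The next key forces some tag to 11, so 42 + 1 = 43.

43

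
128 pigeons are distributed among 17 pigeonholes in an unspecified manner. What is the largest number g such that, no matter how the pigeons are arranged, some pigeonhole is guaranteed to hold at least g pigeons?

8

The 17 pigeonholes are the holes and the 128 pigeons are the pigeons.
If every pigeonhole held at most 7 pigeons, the total would be at most 17 × 7 = 119, which is less than 128.
So some pigeonhole holds at least ⌈128/17⌉ = 8 pigeons.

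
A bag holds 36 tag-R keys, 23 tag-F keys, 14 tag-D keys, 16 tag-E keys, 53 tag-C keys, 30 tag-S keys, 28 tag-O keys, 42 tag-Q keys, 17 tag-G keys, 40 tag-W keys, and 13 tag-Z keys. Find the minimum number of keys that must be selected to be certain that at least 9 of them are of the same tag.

89

An adversary could hand out at most 8 keys per tag: 8 + 8 + 8 + 8 + 8 + 8 + 8 + 8 + 8 + 8 + 8 = 88 keys and still no tag has 9.
Pigeonhole: one more key lands in a tag already at 8, so 89 draws are enough and 88 are not.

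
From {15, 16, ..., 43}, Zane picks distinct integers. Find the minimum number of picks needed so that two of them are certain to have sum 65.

A set avoiding the sum 65 can contain at most one of each pair {x, 65−x}, plus the 7 elements whose complement lies outside the range.
The integers 15, …, 32 (18 of them) are such a set: any two sum to at least 15+16 = 31 and at most 31+32 = 63 < 65.
By the pigeonhole principle, any 19th integer completes one of the 11 pairs, so 19 choices force a sum of 65.

19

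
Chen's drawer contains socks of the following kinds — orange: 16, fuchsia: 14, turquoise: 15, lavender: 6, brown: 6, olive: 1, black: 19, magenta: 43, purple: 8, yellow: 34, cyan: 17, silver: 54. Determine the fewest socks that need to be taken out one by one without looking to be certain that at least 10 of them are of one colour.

94

An adversary could hand out at most 9 socks per colour (4 colours run out sooner): 9 + 9 + 9 + 6 + 6 + 1 + 9 + 9 + 8 + 9 + 9 + 9 = 93 socks and still no colour has 10.
One more sock lands in a colour already at 9, so 94 draws are enough and 93 are not.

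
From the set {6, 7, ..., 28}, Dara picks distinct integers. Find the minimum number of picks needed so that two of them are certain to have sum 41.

A set avoiding the sum 41 can contain at most one of each pair {x, 41−x}, plus the 7 elements whose complement lies outside the range.
The integers 6, …, 20 (15 of them) are such a set: any two sum to at least 6+7 = 13 and at most 19+20 = 39 < 41.
Any 16th integer completes one of the 8 pairs, so 16 choices force a sum of 41.

16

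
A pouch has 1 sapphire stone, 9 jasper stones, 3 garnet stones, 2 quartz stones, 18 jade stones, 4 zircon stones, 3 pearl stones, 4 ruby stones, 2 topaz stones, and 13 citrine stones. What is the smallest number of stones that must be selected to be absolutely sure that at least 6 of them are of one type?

An adversary could hand out at most 5 stones per type (7 types run out sooner): 1 + 5 + 3 + 2 + 5 + 4 + 3 + 4 + 2 + 5 = 34 stones and still no type has 6.
Pigeonhole: one more stone lands in a type already at 5, so 35 draws are enough and 34 are not.

35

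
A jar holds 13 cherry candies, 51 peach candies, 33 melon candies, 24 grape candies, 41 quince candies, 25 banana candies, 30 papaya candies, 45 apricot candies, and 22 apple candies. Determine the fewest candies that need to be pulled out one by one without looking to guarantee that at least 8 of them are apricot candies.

In the worst case for collecting apricot candies, every non-apricot candy comes out first.
There are 13 + 51 + 33 + 24 + 41 + 25 + 30 + 22 = 239 non-apricot candies altogether.
After those, each further candy must be apricot, so 239 + 8 = 247 draws guarantee 8 apricot candies.

247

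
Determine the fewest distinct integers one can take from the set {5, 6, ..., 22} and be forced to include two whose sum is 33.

Group the elements by complementary pair {x, 33−x}: {11,22}, {12,21}, {13,20}, …, giving 6 two-element pairs and 6 integers whose partner 33−x falls outside [5,22].
Treating each of those 12 groups as a pigeonhole, one can pick one integer per group — 12 integers — with no two summing to 33.
The 13th integer lands in an occupied pair, forcing a sum of 33.

13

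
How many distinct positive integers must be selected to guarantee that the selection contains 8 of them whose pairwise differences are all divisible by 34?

239

Integers whose pairwise differences are multiples of 34 are exactly those sharing a remainder mod 34. The 34 residue classes mod 34 are the pigeonholes.
With 238 integers one could put 7 in each residue class and have no class reach 8.
The 239th integer pushes some class to 8, so 34·7 + 1 = 239.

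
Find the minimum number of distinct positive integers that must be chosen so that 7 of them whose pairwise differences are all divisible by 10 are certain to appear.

Integers whose pairwise differences are multiples of 10 are exactly those sharing a remainder mod 10. By pigeonhole, the 10 residue classes mod 10 are the pigeonholes.
With 60 integers one could put 6 in each residue class and have no class reach 7.
The 61st integer pushes some class to 7, so 10·6 + 1 = 61.

61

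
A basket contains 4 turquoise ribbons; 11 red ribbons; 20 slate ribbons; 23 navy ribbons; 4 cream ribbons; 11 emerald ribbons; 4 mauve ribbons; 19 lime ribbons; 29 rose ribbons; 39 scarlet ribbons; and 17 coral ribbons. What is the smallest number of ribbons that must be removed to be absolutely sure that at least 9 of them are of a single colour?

An adversary could hand out at most 8 ribbons per colour (turquoise, cream, mauve run out sooner): 4 + 8 + 8 + 8 + 4 + 8 + 4 + 8 + 8 + 8 + 8 = 76 ribbons and still no colour has 9.
By the pigeonhole principle, one more ribbon lands in a colour already at 8, so 77 draws are enough and 76 are not.

77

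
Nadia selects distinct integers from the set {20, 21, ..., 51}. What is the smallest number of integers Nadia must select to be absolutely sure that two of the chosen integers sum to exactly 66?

Two chosen integers sum to 66 exactly when both halves of some pair {x, 66−x} with 20 ≤ x ≤ 66−x ≤ 46 are chosen — 13 such pairs.
The remaining 6 elements (those with no distinct partner in range) can never complete a 66-sum, so the worst case takes all of them and one from each pair: 6 + 13 = 19.
The 20th integer has to be the second member of some pair, so 19 + 1 = 20.

20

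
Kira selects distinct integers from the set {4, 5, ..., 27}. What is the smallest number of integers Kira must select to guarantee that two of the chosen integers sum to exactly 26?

Group the elements by complementary pair {x, 26−x}: {4,22}, {5,21}, {6,20}, …, giving 9 two-element pairs, the single value 13 (it cannot pair with itself since the integers are distinct), and 5 integers whose partner 26−x falls outside [4,27].
Pigeonhole: treating each of those 15 groups as a pigeonhole, one can pick one integer per group — 15 integers — with no two summing to 26.
The 16th integer lands in an occupied pair, forcing a sum of 26.

16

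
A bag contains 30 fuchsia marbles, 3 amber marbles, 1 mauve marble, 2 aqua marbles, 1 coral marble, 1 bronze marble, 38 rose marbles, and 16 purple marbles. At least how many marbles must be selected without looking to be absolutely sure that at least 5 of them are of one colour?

21

An adversary could hand out at most 4 marbles per colour (5 colours run out sooner): 4 + 3 + 1 + 2 + 1 + 1 + 4 + 4 = 20 marbles and still no colour has 5.
By pigeonhole, one more marble lands in a colour already at 4, so 21 draws are enough and 20 are not.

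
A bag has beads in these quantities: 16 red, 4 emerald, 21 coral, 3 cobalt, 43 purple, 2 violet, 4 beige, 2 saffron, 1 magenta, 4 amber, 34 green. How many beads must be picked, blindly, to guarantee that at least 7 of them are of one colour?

Pigeonhole: put each drawn bead into a box by colour. The largest draw with every box below 7 takes min(count, 6) from each colour; colours with fewer than 6 contribute all they have.
Σ min(cᵢ, 6) = 6 + 4 + 6 + 3 + 6 + 2 + 4 + 2 + 1 + 4 + 6 = 44.
Draw number 44 + 1 = 45 must push one box to 7.

45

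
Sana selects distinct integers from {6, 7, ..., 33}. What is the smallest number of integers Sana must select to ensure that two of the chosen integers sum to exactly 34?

18

A set avoiding the sum 34 can contain at most one of each pair {x, 34−x}, plus the 6 elements whose complement lies outside the range or equal to its own complement.
The integers 17, …, 33 (17 of them) are such a set: any two sum to at least 17+18 = 35 > 34.
Any 18th integer completes one of the 11 pairs, so 18 choices force a sum of 34.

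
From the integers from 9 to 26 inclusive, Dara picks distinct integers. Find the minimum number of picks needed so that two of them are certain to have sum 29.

Two chosen integers sum to 29 exactly when both halves of some pair {x, 29−x} with 9 ≤ x ≤ 29−x ≤ 20 are chosen — 6 such pairs.
The remaining 6 elements (those with no distinct partner in range) can never complete a 29-sum, so the worst case takes all of them and one from each pair: 6 + 6 = 12.
The 13th integer has to be the second member of some pair, so 12 + 1 = 13.

13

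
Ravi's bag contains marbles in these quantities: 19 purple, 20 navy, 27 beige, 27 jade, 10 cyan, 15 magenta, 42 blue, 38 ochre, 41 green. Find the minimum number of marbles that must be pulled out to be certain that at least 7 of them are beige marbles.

219

In the worst case for collecting beige marbles, every non-beige marble comes out first.
There are 19 + 20 + 27 + 10 + 15 + 42 + 38 + 41 = 212 non-beige marbles altogether.
After those, each further marble must be beige, so 212 + 7 = 219 draws guarantee 7 beige marbles.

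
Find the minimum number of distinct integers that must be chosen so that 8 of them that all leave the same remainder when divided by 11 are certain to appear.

78

The 11 residue classes mod 11 are the pigeonholes.
With 77 integers one could put 7 in each residue class and have no class reach 8.
The 78th integer pushes some class to 8, so 11·7 + 1 = 78.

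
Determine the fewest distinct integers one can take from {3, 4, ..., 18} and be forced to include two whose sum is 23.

10

A set avoiding the sum 23 can contain at most one of each pair {x, 23−x}, plus the 2 elements whose complement lies outside the range.
The integers 3, …, 11 (9 of them) are such a set: any two sum to at least 3+4 = 7 and at most 10+11 = 21 < 23.
Any 10th integer completes one of the 7 pairs, so 10 choices force a sum of 23.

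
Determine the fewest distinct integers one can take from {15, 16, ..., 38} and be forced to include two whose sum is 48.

16

Group the elements by complementary pair {x, 48−x}: {15,33}, {16,32}, {17,31}, …, giving 9 two-element pairs, the single value 24 (it cannot pair with itself since the integers are distinct), and 5 integers whose partner 48−x falls outside [15,38].
By pigeonhole, treating each of those 15 groups as a pigeonhole, one can pick one integer per group — 15 integers — with no two summing to 48.
The 16th integer lands in an occupied pair, forcing a sum of 48.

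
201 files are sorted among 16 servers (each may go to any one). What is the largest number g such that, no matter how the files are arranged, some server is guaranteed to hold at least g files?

By pigeonhole, the 16 servers are the holes and the 201 files are the pigeons.
If every server held at most 12 files, the total would be at most 16 × 12 = 192, which is less than 201.
So some server holds at least ⌈201/16⌉ = 13 files.

13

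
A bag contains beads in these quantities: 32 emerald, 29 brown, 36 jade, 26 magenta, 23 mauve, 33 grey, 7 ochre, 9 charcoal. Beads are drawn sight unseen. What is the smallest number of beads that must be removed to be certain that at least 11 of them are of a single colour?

77

An adversary could hand out at most 10 beads per colour (ochre, charcoal run out sooner): 10 + 10 + 10 + 10 + 10 + 10 + 7 + 9 = 76 beads and still no colour has 11.
Pigeonhole: one more bead lands in a colour already at 10, so 77 draws are enough and 76 are not.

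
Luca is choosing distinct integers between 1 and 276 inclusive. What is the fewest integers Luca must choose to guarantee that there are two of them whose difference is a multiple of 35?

36

Integers whose pairwise differences are multiples of 35 are exactly those sharing a remainder mod 35. By pigeonhole, the 35 residue classes mod 35 are the pigeonholes.
With 35 integers one could put 1 in each residue class and have no class reach 2.
The 36th integer pushes some class to 2, so 35·1 + 1 = 36.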